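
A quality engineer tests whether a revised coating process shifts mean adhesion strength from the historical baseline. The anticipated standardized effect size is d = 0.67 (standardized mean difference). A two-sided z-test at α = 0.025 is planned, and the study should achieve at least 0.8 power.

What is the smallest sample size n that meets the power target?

n = 22

Set Φ(δ − 2.241) = 0.8; then δ − 2.241 = Φ⁻¹(0.8) = 0.842, giving δ = 3.083.
(The Φ(−δ − z_{α/2}) term is vanishingly small for δ > 0 and is dropped in the standard sample-size formula.)
δ = d·√n ⇒ n = (δ/d)² = (3.083 / 0.67)² = 21.17.
Rounding up, n = 22.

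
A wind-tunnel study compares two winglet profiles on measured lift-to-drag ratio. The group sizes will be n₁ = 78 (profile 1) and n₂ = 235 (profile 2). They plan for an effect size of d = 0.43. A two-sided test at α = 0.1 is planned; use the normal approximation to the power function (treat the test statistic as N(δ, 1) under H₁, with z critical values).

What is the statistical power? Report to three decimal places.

Power ≈ 0.950

Noncentrality parameter: δ = d / √(1/n₁ + 1/n₂) = 0.43 / √(1/78 + 1/235) = 3.2906
Critical value for a two-sided test at α = 0.1: z_{α/2} = 1.645.
Power = Φ(δ − 1.645) + Φ(−δ − 1.645) = Φ(1.646) + Φ(-4.935) = 0.9501 + 0.0000 = 0.9501.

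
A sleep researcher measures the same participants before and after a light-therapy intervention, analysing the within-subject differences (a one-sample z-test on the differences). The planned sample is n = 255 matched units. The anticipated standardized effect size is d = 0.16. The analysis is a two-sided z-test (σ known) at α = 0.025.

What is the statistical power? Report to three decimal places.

Noncentrality parameter: δ = d·√n = 0.16 × √255 = 2.5550
Critical value for a two-sided test at α = 0.025: z_{α/2} = 2.241.
Power = Φ(δ − 2.241) + Φ(−δ − 2.241) = Φ(0.314) + Φ(-4.796) = 0.6231 + 0.0000 = 0.6231.

Power ≈ 0.623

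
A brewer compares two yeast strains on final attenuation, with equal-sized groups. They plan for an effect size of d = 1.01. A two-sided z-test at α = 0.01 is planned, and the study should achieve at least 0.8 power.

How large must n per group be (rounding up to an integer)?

For power 0.8 need Φ(δ − z_{0.005}) = 0.8, so δ = z_{0.005} + z_{0.20} = 2.576 + 0.842 = 3.417.
(The Φ(−δ − z_{α/2}) term is vanishingly small for δ > 0 and is dropped in the standard sample-size formula.)
δ = d·√(n/2) ⇒ n = 2(δ/d)² = 2 × (3.417 / 1.01)² = 22.90.
Round up to the next whole unit.

n = 23 per group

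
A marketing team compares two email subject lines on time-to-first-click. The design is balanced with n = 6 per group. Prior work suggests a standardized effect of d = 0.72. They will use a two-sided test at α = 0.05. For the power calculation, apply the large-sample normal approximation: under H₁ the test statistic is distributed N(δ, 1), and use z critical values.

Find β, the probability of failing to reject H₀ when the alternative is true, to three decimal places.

β ≈ 0.761

Noncentrality parameter: δ = d·√(n/2) = 0.72 × √(6/2) = 1.2471
Two-sided α = 0.05 → critical value z_{0.025} = 1.960.
Power = Φ(δ − 1.960) + Φ(−δ − 1.960) = Φ(-0.713) + Φ(-3.207) = 0.2380 + 0.0007 = 0.2386.
Type II error: β = 1 − power = 1 − 0.2386 = 0.7614.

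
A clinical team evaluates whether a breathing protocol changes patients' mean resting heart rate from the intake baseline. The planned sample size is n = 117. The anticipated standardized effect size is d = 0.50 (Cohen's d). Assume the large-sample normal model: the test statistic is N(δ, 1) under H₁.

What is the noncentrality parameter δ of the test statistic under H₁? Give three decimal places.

The noncentrality parameter scales effect size by the design's sample-size factor: δ = d·√n = 0.50 × √117 = 5.4083

δ ≈ 5.408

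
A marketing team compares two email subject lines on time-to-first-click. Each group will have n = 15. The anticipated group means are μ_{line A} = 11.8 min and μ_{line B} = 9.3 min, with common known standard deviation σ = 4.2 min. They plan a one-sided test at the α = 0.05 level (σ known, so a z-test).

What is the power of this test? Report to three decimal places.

Power ≈ 0.494

Standardized effect: d = |μ_{line A} − μ_{line B}| / σ = |11.8 − 9.3| / 4.2 = 0.5952
Noncentrality parameter: δ = d·√(n/2) = 0.5952 × √(15/2) = 1.6301
One-sided α = 0.05 → critical value z_{0.05} = 1.645.
Power = Φ(δ − 1.645) = Φ(-0.015) = 0.4941.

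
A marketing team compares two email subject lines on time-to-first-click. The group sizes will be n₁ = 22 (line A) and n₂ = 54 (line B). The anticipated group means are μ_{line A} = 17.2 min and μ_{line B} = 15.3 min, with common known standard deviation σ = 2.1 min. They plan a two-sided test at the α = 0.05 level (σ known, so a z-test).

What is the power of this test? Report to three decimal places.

Standardized effect: d = |μ_{line A} − μ_{line B}| / σ = |17.2 − 15.3| / 2.1 = 0.9048
Noncentrality parameter: δ = d / √(1/n₁ + 1/n₂) = 0.9048 / √(1/22 + 1/54) = 3.5771
Two-sided α = 0.05 → critical value z_{0.025} = 1.960.
Power = Φ(δ − 1.960) + Φ(−δ − 1.960) = Φ(1.617) + Φ(-5.537) = 0.9471 + 0.0000 = 0.9471.

Power ≈ 0.947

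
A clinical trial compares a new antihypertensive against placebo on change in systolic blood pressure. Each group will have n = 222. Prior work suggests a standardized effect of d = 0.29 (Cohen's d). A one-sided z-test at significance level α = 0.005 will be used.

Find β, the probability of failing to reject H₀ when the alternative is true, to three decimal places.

Noncentrality parameter: δ = d·√(n/2) = 0.29 × √(222/2) = 3.0553
Critical value for a one-sided test at α = 0.005: z_α = 2.576.
Power = P(Z > 2.576 − δ) = Φ(0.480) = 0.6842.
Type II error: β = 1 − power = 1 − 0.6842 = 0.3158.

β ≈ 0.316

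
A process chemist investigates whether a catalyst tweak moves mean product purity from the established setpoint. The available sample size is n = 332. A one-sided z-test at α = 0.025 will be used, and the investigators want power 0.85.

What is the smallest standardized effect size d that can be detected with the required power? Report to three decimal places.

Need Φ(δ − 1.960) = 0.85, so δ = 1.960 + 1.036 = 2.996.
δ = d·√n ⇒ d = δ/√n = 2.996/√332 = 0.1644.

d ≈ 0.164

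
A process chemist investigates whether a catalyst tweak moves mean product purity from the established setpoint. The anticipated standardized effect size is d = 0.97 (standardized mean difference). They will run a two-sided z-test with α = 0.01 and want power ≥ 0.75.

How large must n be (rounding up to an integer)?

Set Φ(δ − 2.576) = 0.75; then δ − 2.576 = Φ⁻¹(0.75) = 0.674, giving δ = 3.250.
(Ignoring the negligible lower-tail rejection probability gives the usual closed-form inversion.)
δ = d·√n ⇒ n = (δ/d)² = (3.250 / 0.97)² = 11.23.
Round up to the next whole unit.

n = 12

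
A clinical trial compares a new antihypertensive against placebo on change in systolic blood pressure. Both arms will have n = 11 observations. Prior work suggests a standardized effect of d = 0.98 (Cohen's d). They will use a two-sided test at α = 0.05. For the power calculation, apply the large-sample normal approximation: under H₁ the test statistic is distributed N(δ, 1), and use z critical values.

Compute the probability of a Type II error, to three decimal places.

β ≈ 0.368

Noncentrality parameter: δ = d·√(n/2) = 0.98 × √(11/2) = 2.2983
Two-sided α = 0.05 → critical value z_{0.025} = 1.960.
Power = Φ(δ − 1.960) + Φ(−δ − 1.960) = Φ(0.338) + Φ(-4.258) = 0.6324 + 0.0000 = 0.6325.
Type II error: β = 1 − power = 1 − 0.6325 = 0.3675.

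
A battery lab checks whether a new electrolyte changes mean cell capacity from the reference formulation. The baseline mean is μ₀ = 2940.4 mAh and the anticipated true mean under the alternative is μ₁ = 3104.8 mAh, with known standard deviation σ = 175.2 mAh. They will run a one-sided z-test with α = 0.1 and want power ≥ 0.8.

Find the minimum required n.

n = 6

Standardized effect: d = |μ₁ − μ₀| / σ = |3104.8 − 2940.4| / 175.2 = 0.9384
Set Φ(δ − 1.282) = 0.8; then δ − 1.282 = Φ⁻¹(0.8) = 0.842, giving δ = 2.123.
δ = d·√n ⇒ n = (δ/d)² = (2.123 / 0.9384)² = 5.12.
Round up to the next whole unit.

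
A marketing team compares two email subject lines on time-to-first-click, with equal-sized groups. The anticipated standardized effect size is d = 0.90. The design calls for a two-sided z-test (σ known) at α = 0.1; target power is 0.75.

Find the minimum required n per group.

n = 14 per group

Set Φ(δ − 1.645) = 0.75; then δ − 1.645 = Φ⁻¹(0.75) = 0.674, giving δ = 2.319.
(The Φ(−δ − z_{α/2}) term is vanishingly small for δ > 0 and is dropped in the standard sample-size formula.)
δ = d·√(n/2) ⇒ n = 2(δ/d)² = 2 × (2.319 / 0.90)² = 13.28.
Round up to the next whole unit.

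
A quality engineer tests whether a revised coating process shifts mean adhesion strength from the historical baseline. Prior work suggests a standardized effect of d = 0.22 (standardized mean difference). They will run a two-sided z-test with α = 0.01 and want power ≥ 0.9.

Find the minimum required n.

n = 308

Set Φ(δ − 2.576) = 0.9; then δ − 2.576 = Φ⁻¹(0.9) = 1.282, giving δ = 3.857.
(For δ > 0 the lower-tail rejection region contributes negligibly to power, so the one-term inversion is standard.)
δ = d·√n ⇒ n = (δ/d)² = (3.857 / 0.22)² = 307.43.
Round up to the next whole unit.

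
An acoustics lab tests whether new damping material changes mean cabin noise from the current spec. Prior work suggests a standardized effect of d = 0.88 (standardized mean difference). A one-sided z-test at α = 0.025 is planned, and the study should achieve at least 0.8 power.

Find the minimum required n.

n = 11

Set Φ(δ − 1.960) = 0.8; then δ − 1.960 = Φ⁻¹(0.8) = 0.842, giving δ = 2.802.
δ = d·√n ⇒ n = (δ/d)² = (2.802 / 0.88)² = 10.14.
Round up to the next whole unit.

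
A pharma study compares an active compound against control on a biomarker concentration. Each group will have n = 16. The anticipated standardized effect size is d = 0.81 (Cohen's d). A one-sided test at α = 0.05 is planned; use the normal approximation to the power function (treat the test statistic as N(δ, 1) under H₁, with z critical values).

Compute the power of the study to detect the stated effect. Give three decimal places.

Noncentrality parameter: δ = d·√(n/2) = 0.81 × √(16/2) = 2.2910
Critical value for a one-sided test at α = 0.05: z_α = 1.645.
Power = Φ(δ − 1.645) = Φ(0.646) = 0.7409.

Power ≈ 0.741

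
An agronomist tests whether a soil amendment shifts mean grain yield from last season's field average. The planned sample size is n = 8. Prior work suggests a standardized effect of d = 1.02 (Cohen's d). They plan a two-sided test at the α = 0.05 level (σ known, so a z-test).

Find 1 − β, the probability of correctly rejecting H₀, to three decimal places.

Power ≈ 0.823

Noncentrality parameter: δ = d·√n = 1.02 × √8 = 2.8850
Critical value for a two-sided test at α = 0.05: z_{α/2} = 1.960.
Power = Φ(δ − 1.960) + Φ(−δ − 1.960) = Φ(0.925) + Φ(-4.845) = 0.8225 + 0.0000 = 0.8225.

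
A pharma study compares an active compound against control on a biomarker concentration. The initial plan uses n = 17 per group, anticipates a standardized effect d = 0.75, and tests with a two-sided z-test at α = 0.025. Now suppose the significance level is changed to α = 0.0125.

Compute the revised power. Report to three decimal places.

Power ≈ 0.378

δ = d·√(n/2) = 0.75 × √(17/2) = 2.1866 (unchanged). New critical value: z_{0.0063} = 2.498.
Revised power = Φ(δ − 2.498) + Φ(−δ − 2.498) = Φ(-0.311) + Φ(-4.684) = 0.3779 + 0.0000 = 0.3779.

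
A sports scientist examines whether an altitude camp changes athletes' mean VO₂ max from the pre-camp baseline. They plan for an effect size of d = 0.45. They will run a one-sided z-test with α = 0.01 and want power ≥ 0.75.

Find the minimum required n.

n = 45

Set Φ(δ − 2.326) = 0.75; then δ − 2.326 = Φ⁻¹(0.75) = 0.674, giving δ = 3.001.
δ = d·√n ⇒ n = (δ/d)² = (3.001 / 0.45)² = 44.47.
Round up to the next whole unit.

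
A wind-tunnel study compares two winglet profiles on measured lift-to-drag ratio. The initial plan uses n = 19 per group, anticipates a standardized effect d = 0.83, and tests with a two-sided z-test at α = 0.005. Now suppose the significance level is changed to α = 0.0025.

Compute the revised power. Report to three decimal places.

Power ≈ 0.321

δ = d·√(n/2) = 0.83 × √(19/2) = 2.5582 (unchanged). New critical value: z_{0.0013} = 3.023.
Revised power = Φ(δ − 3.023) + Φ(−δ − 3.023) = Φ(-0.465) + Φ(-5.582) = 0.3209 + 0.0000 = 0.3209.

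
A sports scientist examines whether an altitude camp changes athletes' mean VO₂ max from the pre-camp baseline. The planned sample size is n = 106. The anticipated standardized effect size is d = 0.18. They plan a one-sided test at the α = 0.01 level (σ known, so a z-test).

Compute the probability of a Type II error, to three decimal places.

Noncentrality parameter: δ = d·√n = 0.18 × √106 = 1.8532
One-sided α = 0.01 → critical value z_{0.01} = 2.326.
Power = P(Z > 2.326 − δ) = Φ(-0.473) = 0.3181.
Type II error: β = 1 − power = 1 − 0.3181 = 0.6819.

β ≈ 0.682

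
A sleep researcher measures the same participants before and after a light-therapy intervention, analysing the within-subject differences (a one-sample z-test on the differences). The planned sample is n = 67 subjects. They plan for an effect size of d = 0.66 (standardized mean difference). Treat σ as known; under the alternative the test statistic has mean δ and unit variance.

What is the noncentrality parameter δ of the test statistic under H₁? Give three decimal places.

The noncentrality parameter scales effect size by the design's sample-size factor: δ = d·√n = 0.66 × √67 = 5.4023

δ ≈ 5.402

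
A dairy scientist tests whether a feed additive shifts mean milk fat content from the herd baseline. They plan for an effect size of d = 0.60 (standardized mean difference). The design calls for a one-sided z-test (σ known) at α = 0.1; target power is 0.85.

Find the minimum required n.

For power 0.85 need Φ(δ − z_{0.1}) = 0.85, so δ = z_{0.1} + z_{0.15} = 1.282 + 1.036 = 2.318.
δ = d·√n ⇒ n = (δ/d)² = (2.318 / 0.60)² = 14.93.
Round up to the next whole unit.

n = 15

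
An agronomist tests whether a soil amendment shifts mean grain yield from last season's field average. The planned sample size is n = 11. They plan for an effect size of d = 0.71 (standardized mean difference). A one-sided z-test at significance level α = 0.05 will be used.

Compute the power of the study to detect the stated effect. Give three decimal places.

Noncentrality parameter: δ = d·√n = 0.71 × √11 = 2.3548
One-sided α = 0.05 → critical value z_{0.05} = 1.645.
Power = Φ(δ − 1.645) = Φ(0.710) = 0.7611.

Power ≈ 0.761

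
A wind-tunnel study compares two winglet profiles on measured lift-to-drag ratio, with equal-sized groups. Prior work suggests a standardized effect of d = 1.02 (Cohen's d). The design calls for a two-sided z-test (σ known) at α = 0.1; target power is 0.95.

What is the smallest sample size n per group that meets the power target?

n = 21 per group

Set Φ(δ − 1.645) = 0.95; then δ − 1.645 = Φ⁻¹(0.95) = 1.645, giving δ = 3.290.
(Ignoring the negligible lower-tail rejection probability gives the usual closed-form inversion.)
δ = d·√(n/2) ⇒ n = 2(δ/d)² = 2 × (3.290 / 1.02)² = 20.80.
Rounding up, n = 21 per group.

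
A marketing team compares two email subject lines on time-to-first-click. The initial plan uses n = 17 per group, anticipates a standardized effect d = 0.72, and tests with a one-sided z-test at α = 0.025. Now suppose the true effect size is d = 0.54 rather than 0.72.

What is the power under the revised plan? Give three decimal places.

Power ≈ 0.350

With d = 0.54: δ = d·√(n/2) = 0.54 × √(17/2) = 1.5744. Critical value z_{0.025} = 1.960.
Revised power = Φ(δ − 1.960) = Φ(-0.386) = 0.3499.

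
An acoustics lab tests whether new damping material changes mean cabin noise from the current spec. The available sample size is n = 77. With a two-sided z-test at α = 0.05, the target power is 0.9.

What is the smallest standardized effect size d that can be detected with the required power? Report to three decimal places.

Required noncentrality: δ = z_{0.025} + z_{0.10} = 1.960 + 1.282 = 3.242.
(Lower-tail contribution to power is negligible for δ > 0.)
δ = d·√n ⇒ d = δ/√n = 3.242/√77 = 0.3694.

d ≈ 0.369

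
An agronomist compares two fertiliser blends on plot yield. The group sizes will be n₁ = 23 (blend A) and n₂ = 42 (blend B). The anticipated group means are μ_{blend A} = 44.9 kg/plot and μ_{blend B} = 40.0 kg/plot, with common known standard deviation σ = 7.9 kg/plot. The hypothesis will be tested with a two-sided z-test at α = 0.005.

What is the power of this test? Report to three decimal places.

Standardized effect: d = |μ_{blend A} − μ_{blend B}| / σ = |44.9 − 40.0| / 7.9 = 0.6203
Noncentrality parameter: δ = d / √(1/n₁ + 1/n₂) = 0.6203 / √(1/23 + 1/42) = 2.3911
Critical value for a two-sided test at α = 0.005: z_{α/2} = 2.807.
Power = Φ(δ − 2.807) + Φ(−δ − 2.807) = Φ(-0.416) + Φ(-5.198) = 0.3387 + 0.0000 = 0.3387.

Power ≈ 0.339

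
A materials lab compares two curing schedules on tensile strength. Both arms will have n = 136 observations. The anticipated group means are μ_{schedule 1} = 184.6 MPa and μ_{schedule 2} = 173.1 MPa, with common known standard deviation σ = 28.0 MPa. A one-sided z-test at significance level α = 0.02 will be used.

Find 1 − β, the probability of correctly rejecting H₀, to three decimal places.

Standardized effect: d = |μ_{schedule 1} − μ_{schedule 2}| / σ = |184.6 − 173.1| / 28.0 = 0.4107
Noncentrality parameter: δ = d·√(n/2) = 0.4107 × √(136/2) = 3.3868
Critical value for a one-sided test at α = 0.02: z_α = 2.054.
Power = P(Z > 2.054 − δ) = Φ(1.333) = 0.9087.

Power ≈ 0.909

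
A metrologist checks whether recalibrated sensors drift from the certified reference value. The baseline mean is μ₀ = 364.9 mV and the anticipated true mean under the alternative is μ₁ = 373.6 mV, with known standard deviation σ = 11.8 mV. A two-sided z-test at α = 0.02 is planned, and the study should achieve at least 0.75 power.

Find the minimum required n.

n = 17

Standardized effect: d = |μ₁ − μ₀| / σ = |373.6 − 364.9| / 11.8 = 0.7373
For power 0.75 need Φ(δ − z_{0.01}) = 0.75, so δ = z_{0.01} + z_{0.25} = 2.326 + 0.674 = 3.001.
(For δ > 0 the lower-tail rejection region contributes negligibly to power, so the one-term inversion is standard.)
δ = d·√n ⇒ n = (δ/d)² = (3.001 / 0.7373)² = 16.57.
Round up to the next whole unit.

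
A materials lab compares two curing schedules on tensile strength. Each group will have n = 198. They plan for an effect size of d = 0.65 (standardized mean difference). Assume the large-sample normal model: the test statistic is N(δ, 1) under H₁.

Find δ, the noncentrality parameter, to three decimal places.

δ ≈ 6.467

The noncentrality parameter scales effect size by the design's sample-size factor: δ = d·√(n/2) = 0.65 × √(198/2) = 6.4674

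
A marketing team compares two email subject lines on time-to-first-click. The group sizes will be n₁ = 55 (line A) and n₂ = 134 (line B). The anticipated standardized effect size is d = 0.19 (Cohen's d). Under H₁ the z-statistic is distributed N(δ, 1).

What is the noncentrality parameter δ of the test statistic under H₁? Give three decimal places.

δ = d / √(1/n₁ + 1/n₂) = 0.19 / √(1/55 + 1/134) = 1.1865

δ ≈ 1.186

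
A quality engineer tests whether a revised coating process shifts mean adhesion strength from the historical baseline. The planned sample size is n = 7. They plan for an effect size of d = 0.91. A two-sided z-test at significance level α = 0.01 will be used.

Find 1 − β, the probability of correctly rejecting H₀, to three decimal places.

Power ≈ 0.433

Noncentrality parameter: δ = d·√n = 0.91 × √7 = 2.4076
Two-sided α = 0.01 → critical value z_{0.005} = 2.576.
Power = Φ(δ − 2.576) + Φ(−δ − 2.576) = Φ(-0.168) + Φ(-4.983) = 0.4332 + 0.0000 = 0.4332.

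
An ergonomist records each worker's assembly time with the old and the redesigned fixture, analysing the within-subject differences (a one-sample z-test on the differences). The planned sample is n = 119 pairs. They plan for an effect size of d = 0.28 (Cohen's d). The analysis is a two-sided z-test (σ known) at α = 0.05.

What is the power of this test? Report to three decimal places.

Noncentrality parameter: δ = d·√n = 0.28 × √119 = 3.0544
Critical value for a two-sided test at α = 0.05: z_{α/2} = 1.960.
Power = Φ(δ − 1.960) + Φ(−δ − 1.960) = Φ(1.094) + Φ(-5.014) = 0.8631 + 0.0000 = 0.8631.

Power ≈ 0.863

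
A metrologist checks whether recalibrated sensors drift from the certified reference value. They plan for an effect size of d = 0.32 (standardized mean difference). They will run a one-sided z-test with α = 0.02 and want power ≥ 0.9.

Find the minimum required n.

Set Φ(δ − 2.054) = 0.9; then δ − 2.054 = Φ⁻¹(0.9) = 1.282, giving δ = 3.335.
δ = d·√n ⇒ n = (δ/d)² = (3.335 / 0.32)² = 108.64.
Round up to the next whole unit.

n = 109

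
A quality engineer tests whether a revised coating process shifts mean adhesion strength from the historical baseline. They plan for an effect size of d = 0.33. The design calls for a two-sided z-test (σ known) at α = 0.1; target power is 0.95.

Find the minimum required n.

n = 100

For power 0.95 need Φ(δ − z_{0.05}) = 0.95, so δ = z_{0.05} + z_{0.05} = 1.645 + 1.645 = 3.290.
(Ignoring the negligible lower-tail rejection probability gives the usual closed-form inversion.)
δ = d·√n ⇒ n = (δ/d)² = (3.290 / 0.33)² = 99.38.
Rounding up, n = 100.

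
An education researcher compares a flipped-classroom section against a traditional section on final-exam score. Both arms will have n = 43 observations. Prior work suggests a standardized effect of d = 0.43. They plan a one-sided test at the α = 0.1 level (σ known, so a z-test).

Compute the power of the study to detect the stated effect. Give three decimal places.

Power ≈ 0.762

Noncentrality parameter: δ = d·√(n/2) = 0.43 × √(43/2) = 1.9938
One-sided α = 0.1 → critical value z_{0.1} = 1.282.
Power = Φ(δ − 1.282) = Φ(0.712) = 0.7619.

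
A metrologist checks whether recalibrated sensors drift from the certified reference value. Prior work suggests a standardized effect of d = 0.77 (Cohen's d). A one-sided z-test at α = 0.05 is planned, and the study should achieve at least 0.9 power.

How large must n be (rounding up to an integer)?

n = 15

Set Φ(δ − 1.645) = 0.9; then δ − 1.645 = Φ⁻¹(0.9) = 1.282, giving δ = 2.926.
δ = d·√n ⇒ n = (δ/d)² = (2.926 / 0.77)² = 14.44.
Rounding up, n = 15.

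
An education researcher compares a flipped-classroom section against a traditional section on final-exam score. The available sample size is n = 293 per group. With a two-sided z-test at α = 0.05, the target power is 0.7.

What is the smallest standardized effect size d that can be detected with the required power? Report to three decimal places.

Required noncentrality: δ = z_{0.025} + z_{0.30} = 1.960 + 0.524 = 2.484.
(The second rejection-region term Φ(−δ − z_{α/2}) is negligible and dropped.)
δ = d·√(n/2) ⇒ d = δ/√(n/2) = 2.484/√(293/2) = 0.2053.

d ≈ 0.205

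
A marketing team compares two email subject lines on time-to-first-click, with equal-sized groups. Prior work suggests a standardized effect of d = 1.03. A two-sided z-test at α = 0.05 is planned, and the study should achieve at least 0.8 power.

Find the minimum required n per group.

n = 15 per group

Set Φ(δ − 1.960) = 0.8; then δ − 1.960 = Φ⁻¹(0.8) = 0.842, giving δ = 2.802.
(The Φ(−δ − z_{α/2}) term is vanishingly small for δ > 0 and is dropped in the standard sample-size formula.)
δ = d·√(n/2) ⇒ n = 2(δ/d)² = 2 × (2.802 / 1.03)² = 14.80.
Rounding up, n = 15 per group.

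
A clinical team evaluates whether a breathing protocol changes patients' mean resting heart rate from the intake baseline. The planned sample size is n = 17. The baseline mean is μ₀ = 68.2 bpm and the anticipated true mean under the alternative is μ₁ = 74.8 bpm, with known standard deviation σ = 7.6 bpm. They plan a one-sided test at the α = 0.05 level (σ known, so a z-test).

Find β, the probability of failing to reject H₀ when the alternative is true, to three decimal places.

Standardized effect: d = |μ₁ − μ₀| / σ = |74.8 − 68.2| / 7.6 = 0.8684
Noncentrality parameter: δ = d·√n = 0.8684 × √17 = 3.5806
One-sided α = 0.05 → critical value z_{0.05} = 1.645.
Power = P(Z > 1.645 − δ) = Φ(1.936) = 0.9736.
Type II error: β = 1 − power = 1 − 0.9736 = 0.0264.

β ≈ 0.026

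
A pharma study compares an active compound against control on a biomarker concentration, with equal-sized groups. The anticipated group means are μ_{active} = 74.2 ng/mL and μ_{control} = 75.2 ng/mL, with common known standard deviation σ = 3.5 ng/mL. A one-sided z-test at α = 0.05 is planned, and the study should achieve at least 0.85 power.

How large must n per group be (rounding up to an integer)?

n = 177 per group

Standardized effect: d = |μ_{active} − μ_{control}| / σ = |74.2 − 75.2| / 3.5 = 0.2857
For power 0.85 need Φ(δ − z_{0.05}) = 0.85, so δ = z_{0.05} + z_{0.15} = 1.645 + 1.036 = 2.681.
δ = d·√(n/2) ⇒ n = 2(δ/d)² = 2 × (2.681 / 0.2857)² = 176.14.
Rounding up, n = 177 per group.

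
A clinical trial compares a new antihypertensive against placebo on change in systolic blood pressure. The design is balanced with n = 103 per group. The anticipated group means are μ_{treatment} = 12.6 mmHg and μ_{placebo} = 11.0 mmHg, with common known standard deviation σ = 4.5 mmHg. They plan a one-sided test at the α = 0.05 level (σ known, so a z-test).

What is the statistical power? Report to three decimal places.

Standardized effect: d = |μ_{treatment} − μ_{placebo}| / σ = |12.6 − 11.0| / 4.5 = 0.3556
Noncentrality parameter: δ = d·√(n/2) = 0.3556 × √(103/2) = 2.5516
One-sided α = 0.05 → critical value z_{0.05} = 1.645.
Power = Φ(δ − 1.645) = Φ(0.907) = 0.8177.

Power ≈ 0.818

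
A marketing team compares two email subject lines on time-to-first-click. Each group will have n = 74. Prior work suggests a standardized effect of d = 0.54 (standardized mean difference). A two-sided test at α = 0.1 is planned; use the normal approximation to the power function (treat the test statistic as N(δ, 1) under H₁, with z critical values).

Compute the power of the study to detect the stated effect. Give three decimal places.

Noncentrality parameter: λ = d·√(n/2) = 0.54 × √(74/2) = 3.2847
Critical value for a two-sided test at α = 0.1: z_{α/2} = 1.645.
Power = Φ(λ − 1.645) + Φ(−λ − 1.645) = Φ(1.640) + Φ(-4.930) = 0.9495 + 0.0000 = 0.9495.

Power ≈ 0.949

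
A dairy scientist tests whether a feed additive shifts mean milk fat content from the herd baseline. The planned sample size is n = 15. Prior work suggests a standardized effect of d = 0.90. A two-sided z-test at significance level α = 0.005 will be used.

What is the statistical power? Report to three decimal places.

Power ≈ 0.751

Noncentrality parameter: δ = d·√n = 0.90 × √15 = 3.4857
Critical value for a two-sided test at α = 0.005: z_{α/2} = 2.807.
Power = Φ(δ − 2.807) + Φ(−δ − 2.807) = Φ(0.679) + Φ(-6.293) = 0.7513 + 0.0000 = 0.7513.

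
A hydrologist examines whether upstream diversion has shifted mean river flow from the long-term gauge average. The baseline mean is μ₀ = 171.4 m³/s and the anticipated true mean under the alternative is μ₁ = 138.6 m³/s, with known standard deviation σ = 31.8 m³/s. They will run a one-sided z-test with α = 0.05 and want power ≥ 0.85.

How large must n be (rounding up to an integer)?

Standardized effect: d = |μ₁ − μ₀| / σ = |138.6 − 171.4| / 31.8 = 1.0314
Set Φ(δ − 1.645) = 0.85; then δ − 1.645 = Φ⁻¹(0.85) = 1.036, giving δ = 2.681.
δ = d·√n ⇒ n = (δ/d)² = (2.681 / 1.0314)² = 6.76.
Rounding up, n = 7.

n = 7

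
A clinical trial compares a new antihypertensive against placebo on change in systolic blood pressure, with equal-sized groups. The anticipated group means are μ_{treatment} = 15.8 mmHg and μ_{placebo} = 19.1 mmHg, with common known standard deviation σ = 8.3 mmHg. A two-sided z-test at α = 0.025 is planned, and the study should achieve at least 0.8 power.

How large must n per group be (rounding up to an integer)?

Standardized effect: d = |μ_{treatment} − μ_{placebo}| / σ = |15.8 − 19.1| / 8.3 = 0.3976
Set Φ(δ − 2.241) = 0.8; then δ − 2.241 = Φ⁻¹(0.8) = 0.842, giving δ = 3.083.
(The Φ(−δ − z_{α/2}) term is vanishingly small for δ > 0 and is dropped in the standard sample-size formula.)
δ = d·√(n/2) ⇒ n = 2(δ/d)² = 2 × (3.083 / 0.3976)² = 120.26.
Rounding up, n = 121 per group.

n = 121 per group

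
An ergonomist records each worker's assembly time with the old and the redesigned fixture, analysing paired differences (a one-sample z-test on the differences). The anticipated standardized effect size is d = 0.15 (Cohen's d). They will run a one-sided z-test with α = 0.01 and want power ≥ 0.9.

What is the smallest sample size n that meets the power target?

n = 579

For power 0.9 need Φ(δ − z_{0.01}) = 0.9, so δ = z_{0.01} + z_{0.10} = 2.326 + 1.282 = 3.608.
δ = d·√n ⇒ n = (δ/d)² = (3.608 / 0.15)² = 578.53.
Rounding up, n = 579.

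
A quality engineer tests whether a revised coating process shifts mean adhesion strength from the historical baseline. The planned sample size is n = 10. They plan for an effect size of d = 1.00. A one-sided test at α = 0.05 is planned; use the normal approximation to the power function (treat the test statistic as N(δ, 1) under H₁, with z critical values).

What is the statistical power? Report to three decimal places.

Noncentrality parameter: δ = d·√n = 1.00 × √10 = 3.1623
One-sided α = 0.05 → critical value z_{0.05} = 1.645.
Power = Φ(δ − 1.645) = Φ(1.517) = 0.9354.

Power ≈ 0.935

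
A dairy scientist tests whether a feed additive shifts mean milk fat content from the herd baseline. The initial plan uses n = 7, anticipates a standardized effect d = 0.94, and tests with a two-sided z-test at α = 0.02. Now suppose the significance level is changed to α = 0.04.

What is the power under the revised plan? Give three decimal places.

δ = d·√n = 0.94 × √7 = 2.4870 (unchanged). New critical value: z_{0.02} = 2.054.
Revised power = Φ(δ − 2.054) + Φ(−δ − 2.054) = Φ(0.433) + Φ(-4.541) = 0.6676 + 0.0000 = 0.6676.

Power ≈ 0.668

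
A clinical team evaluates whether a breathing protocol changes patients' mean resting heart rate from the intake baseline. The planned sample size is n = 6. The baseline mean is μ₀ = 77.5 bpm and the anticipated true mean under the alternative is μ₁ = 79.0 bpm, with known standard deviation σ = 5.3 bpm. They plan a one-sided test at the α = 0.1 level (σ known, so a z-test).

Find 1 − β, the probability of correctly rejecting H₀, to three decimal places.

Power ≈ 0.278

Standardized effect: d = |μ₁ − μ₀| / σ = |79.0 − 77.5| / 5.3 = 0.2830
Noncentrality parameter: δ = d·√n = 0.2830 × √6 = 0.6933
One-sided α = 0.1 → critical value z_{0.1} = 1.282.
Power = Φ(δ − 1.282) = Φ(-0.588) = 0.2782.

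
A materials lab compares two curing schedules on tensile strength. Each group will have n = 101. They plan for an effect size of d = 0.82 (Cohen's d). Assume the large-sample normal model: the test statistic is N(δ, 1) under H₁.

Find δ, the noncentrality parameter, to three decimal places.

δ ≈ 5.827

δ = d·√(n/2) = 0.82 × √(101/2) = 5.8272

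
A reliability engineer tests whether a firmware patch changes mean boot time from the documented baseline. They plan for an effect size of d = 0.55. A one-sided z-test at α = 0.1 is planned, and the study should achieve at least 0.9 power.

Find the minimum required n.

Set Φ(δ − 1.282) = 0.9; then δ − 1.282 = Φ⁻¹(0.9) = 1.282, giving δ = 2.563.
δ = d·√n ⇒ n = (δ/d)² = (2.563 / 0.55)² = 21.72.
Round up to the next whole unit.

n = 22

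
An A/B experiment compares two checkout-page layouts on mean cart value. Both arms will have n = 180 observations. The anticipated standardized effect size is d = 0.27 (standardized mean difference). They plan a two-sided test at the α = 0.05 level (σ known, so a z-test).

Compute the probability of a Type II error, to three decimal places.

Noncentrality parameter: δ = d·√(n/2) = 0.27 × √(180/2) = 2.5614
Two-sided α = 0.05 → critical value z_{0.025} = 1.960.
Power = Φ(δ − 1.960) + Φ(−δ − 1.960) = Φ(0.601) + Φ(-4.521) = 0.7262 + 0.0000 = 0.7262.
Type II error: β = 1 − power = 1 − 0.7262 = 0.2738.

β ≈ 0.274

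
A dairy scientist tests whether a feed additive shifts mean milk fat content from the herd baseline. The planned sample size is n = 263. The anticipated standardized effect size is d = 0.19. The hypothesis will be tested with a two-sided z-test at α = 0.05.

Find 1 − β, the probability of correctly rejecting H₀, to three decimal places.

Noncentrality parameter: δ = d·√n = 0.19 × √263 = 3.0813
Critical value for a two-sided test at α = 0.05: z_{α/2} = 1.960.
Power = Φ(δ − 1.960) + Φ(−δ − 1.960) = Φ(1.121) + Φ(-5.041) = 0.8689 + 0.0000 = 0.8689.

Power ≈ 0.869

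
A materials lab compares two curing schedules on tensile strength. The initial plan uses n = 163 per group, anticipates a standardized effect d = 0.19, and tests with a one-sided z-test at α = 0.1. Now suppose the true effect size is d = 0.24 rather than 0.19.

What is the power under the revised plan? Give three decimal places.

Power ≈ 0.812

With d = 0.24: δ = d·√(n/2) = 0.24 × √(163/2) = 2.1667. Critical value z_{0.1} = 1.282.
Revised power = P(Z > 1.282 − δ) = Φ(0.885) = 0.8119.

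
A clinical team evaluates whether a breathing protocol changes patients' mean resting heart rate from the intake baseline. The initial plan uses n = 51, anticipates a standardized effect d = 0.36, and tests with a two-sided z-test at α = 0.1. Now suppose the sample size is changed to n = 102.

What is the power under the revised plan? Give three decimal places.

Power ≈ 0.977

With n = 102: δ = d·√n = 0.36 × √102 = 3.6358. Critical value z_{0.05} = 1.645.
Revised power = Φ(δ − 1.645) + Φ(−δ − 1.645) = Φ(1.991) + Φ(-5.281) = 0.9768 + 0.0000 = 0.9768.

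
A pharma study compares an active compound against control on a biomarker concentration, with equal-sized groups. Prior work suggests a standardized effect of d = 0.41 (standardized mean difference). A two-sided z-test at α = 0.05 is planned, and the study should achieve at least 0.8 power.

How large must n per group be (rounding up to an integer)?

n = 94 per group

Set Φ(δ − 1.960) = 0.8; then δ − 1.960 = Φ⁻¹(0.8) = 0.842, giving δ = 2.802.
(For δ > 0 the lower-tail rejection region contributes negligibly to power, so the one-term inversion is standard.)
δ = d·√(n/2) ⇒ n = 2(δ/d)² = 2 × (2.802 / 0.41)² = 93.38.
Round up to the next whole unit.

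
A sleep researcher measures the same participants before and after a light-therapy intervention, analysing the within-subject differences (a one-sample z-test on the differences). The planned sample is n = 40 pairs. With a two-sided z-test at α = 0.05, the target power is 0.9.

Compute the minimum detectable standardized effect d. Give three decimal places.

Need Φ(δ − 1.960) = 0.9, so δ = 1.960 + 1.282 = 3.242.
(Lower-tail contribution to power is negligible for δ > 0.)
δ = d·√n ⇒ d = δ/√n = 3.242/√40 = 0.5125.

d ≈ 0.513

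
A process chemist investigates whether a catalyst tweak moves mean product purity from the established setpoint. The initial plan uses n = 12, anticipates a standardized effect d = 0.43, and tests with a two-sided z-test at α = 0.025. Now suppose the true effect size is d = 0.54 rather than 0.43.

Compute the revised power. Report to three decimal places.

With d = 0.54: δ = d·√n = 0.54 × √12 = 1.8706. Critical value z_{0.0125} = 2.241.
Revised power = Φ(δ − 2.241) + Φ(−δ − 2.241) = Φ(-0.371) + Φ(-4.112) = 0.3554 + 0.0000 = 0.3554.

Power ≈ 0.355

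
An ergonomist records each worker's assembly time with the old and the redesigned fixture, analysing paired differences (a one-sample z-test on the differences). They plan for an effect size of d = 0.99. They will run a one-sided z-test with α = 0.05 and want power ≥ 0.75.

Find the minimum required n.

For power 0.75 need Φ(δ − z_{0.05}) = 0.75, so δ = z_{0.05} + z_{0.25} = 1.645 + 0.674 = 2.319.
δ = d·√n ⇒ n = (δ/d)² = (2.319 / 0.99)² = 5.49.
Rounding up, n = 6.

n = 6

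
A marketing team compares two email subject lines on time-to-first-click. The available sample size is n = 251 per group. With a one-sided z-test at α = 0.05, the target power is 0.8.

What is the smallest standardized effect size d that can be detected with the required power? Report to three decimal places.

d ≈ 0.222

Need Φ(δ − 1.645) = 0.8, so δ = 1.645 + 0.842 = 2.486.
δ = d·√(n/2) ⇒ d = δ/√(n/2) = 2.486/√(251/2) = 0.2220.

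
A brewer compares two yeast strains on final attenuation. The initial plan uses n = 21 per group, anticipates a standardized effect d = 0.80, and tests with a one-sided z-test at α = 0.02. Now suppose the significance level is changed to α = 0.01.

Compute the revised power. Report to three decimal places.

Power ≈ 0.605

δ = d·√(n/2) = 0.80 × √(21/2) = 2.5923 (unchanged). New critical value: z_{0.01} = 2.326.
Revised power = Φ(δ − 2.326) = Φ(0.266) = 0.6049.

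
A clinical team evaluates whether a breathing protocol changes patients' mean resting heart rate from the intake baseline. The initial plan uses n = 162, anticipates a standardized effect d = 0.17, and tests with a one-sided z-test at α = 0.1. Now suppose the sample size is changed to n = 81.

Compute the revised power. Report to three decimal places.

Power ≈ 0.598

With n = 81: δ = d·√n = 0.17 × √81 = 1.5300. Critical value z_{0.1} = 1.282.
Revised power = P(Z > 1.282 − δ) = Φ(0.248) = 0.5981.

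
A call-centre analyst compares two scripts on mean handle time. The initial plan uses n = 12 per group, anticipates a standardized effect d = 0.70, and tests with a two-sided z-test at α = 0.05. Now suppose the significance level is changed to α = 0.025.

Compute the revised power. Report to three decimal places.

δ = d·√(n/2) = 0.70 × √(12/2) = 1.7146 (unchanged). New critical value: z_{0.0125} = 2.241.
Revised power = Φ(δ − 2.241) + Φ(−δ − 2.241) = Φ(-0.527) + Φ(-3.956) = 0.2992 + 0.0000 = 0.2992.

Power ≈ 0.299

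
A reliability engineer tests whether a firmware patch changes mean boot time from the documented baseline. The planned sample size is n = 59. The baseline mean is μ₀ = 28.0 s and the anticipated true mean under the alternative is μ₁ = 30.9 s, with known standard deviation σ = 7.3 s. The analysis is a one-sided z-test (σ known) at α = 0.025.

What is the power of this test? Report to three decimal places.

Power ≈ 0.862

Standardized effect: d = |μ₁ − μ₀| / σ = |30.9 − 28.0| / 7.3 = 0.3973
Noncentrality parameter: δ = d·√n = 0.3973 × √59 = 3.0514
Critical value for a one-sided test at α = 0.025: z_α = 1.960.
Power = P(Z > 1.960 − δ) = Φ(1.091) = 0.8625.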